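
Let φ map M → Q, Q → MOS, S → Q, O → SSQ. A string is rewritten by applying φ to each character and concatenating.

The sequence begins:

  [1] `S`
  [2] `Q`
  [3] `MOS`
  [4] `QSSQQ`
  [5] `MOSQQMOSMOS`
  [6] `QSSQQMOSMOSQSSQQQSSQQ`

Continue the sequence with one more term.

Rewriting the 21 symbols of QSSQQMOSMOSQSSQQQSSQQ one by one yields MOS Q Q MOS MOS Q SSQ Q Q SSQ Q MOS Q Q MOS MOS MOS Q Q MOS MOS; concatenated:

MOSQQMOSMOSQSSQQQSSQQMOSQQMOSMOSMOSQQMOSMOS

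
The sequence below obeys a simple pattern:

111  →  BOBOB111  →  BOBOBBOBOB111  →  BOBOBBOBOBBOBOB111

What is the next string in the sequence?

The strings grow by a fixed prefix BOBOB each time.
One more step from BOBOBBOBOBBOBOB111 gives the answer.

BOBOBBOBOBBOBOBBOBOB111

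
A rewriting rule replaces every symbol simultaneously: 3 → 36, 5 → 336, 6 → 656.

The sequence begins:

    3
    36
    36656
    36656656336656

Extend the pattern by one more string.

Rewriting the 14 symbols of 36656656336656 one by one yields 36 656 656 336 656 656 336 656 36 36 656 656 336 656; concatenated:

366566563366566563366563636656656336656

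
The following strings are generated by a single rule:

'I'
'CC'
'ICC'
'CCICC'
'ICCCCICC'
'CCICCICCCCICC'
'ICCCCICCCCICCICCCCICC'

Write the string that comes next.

CCICCICCCCICCICCCCICCCCICCICCCCICC

This is a Fibonacci-style word recurrence s(k) = s(k−2)·s(k−1): e.g. I·CC = ICC.
Continuing: CCICCICCCCICC · ICCCCICCCCICCICCCCICC gives term 8.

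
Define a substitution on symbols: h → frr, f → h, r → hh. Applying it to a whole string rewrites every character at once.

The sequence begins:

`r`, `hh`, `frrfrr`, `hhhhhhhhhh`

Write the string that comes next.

Apply φ to hhhhhhhhhh symbol by symbol: h→frr, h→frr, h→frr, h→frr, h→frr, h→frr, h→frr, h→frr, h→frr, h→frr; joined: frr frr frr frr frr frr frr frr frr frr.

frrfrrfrrfrrfrrfrrfrrfrrfrrfrr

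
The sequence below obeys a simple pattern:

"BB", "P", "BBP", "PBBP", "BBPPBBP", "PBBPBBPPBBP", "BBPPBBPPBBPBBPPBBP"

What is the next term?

This is a Fibonacci-style word recurrence s(k) = s(k−2)·s(k−1): e.g. BB·P = BBP.
Continuing: PBBPBBPPBBP · BBPPBBPPBBPBBPPBBP gives term 8.

PBBPBBPPBBPBBPPBBPPBBPBBPPBBP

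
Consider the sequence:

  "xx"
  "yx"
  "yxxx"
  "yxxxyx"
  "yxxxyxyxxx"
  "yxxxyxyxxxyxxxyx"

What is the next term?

yxxxyxyxxxyxxxyxyxxxyxyxxx

From term 3 onward, concatenate the last term with the second-to-last: yx·xx = yxxx, yxxx·yx = yxxxyx, …
Continuing: yxxxyxyxxxyxxxyx · yxxxyxyxxx gives term 7.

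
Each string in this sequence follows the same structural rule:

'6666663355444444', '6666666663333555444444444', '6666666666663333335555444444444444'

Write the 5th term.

6666666666666666663333333333555555444444444444444444

Reading off run lengths: 6 runs 6, 9, 12; 3 runs 2, 4, 6; 5 runs 2, 3, 4; 4 runs 6, 9, 12 — each is linear in n, where the shown terms are n = 2, 3, 4.
For term 5, n = 6, so the run lengths are 18, 10, 6, 18.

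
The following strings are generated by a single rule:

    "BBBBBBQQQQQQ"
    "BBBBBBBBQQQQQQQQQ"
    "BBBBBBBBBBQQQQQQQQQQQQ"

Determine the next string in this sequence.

Each string has the form B^{2n+2} Q^{3n}, where the shown terms are n = 2, 3, 4.
Setting n = 5 gives 12, 15 characters in each block.

BBBBBBBBBBBBQQQQQQQQQQQQQQQ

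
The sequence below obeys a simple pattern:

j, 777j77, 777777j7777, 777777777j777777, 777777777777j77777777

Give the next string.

Every step adds 777 to the front and 77 to the end of the previous string.
One more step from 777777777777j77777777 gives the answer.

777777777777777j7777777777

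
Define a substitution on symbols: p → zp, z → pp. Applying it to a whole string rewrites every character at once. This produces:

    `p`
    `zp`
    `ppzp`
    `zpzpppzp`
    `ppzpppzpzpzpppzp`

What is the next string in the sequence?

zpzpppzpzpzpppzpppzpppzpzpzpppzp

Replace each of the 16 characters of ppzpppzpzpzpppzp in place — zp zp pp zp zp zp pp zp pp zp pp zp zp zp pp zp — and concatenate.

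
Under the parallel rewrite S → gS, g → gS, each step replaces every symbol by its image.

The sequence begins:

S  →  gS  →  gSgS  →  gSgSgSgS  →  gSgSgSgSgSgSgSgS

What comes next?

Rewriting the 16 symbols of gSgSgSgSgSgSgSgS one by one yields gS gS gS gS gS gS gS gS gS gS gS gS gS gS gS gS; concatenated:

gSgSgSgSgSgSgSgSgSgSgSgSgSgSgSgS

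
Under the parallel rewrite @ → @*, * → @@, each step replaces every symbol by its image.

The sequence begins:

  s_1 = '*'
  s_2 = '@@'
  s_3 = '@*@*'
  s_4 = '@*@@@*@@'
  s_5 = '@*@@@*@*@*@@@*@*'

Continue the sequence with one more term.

φ(@*@@@*@*@*@@@*@*) expands symbol-by-symbol to @* @@ @* @* @* @@ @* @@ @* @@ @* @* @* @@ @* @@; joining the 16 pieces gives the next term.

@*@@@*@*@*@@@*@@@*@@@*@*@*@@@*@@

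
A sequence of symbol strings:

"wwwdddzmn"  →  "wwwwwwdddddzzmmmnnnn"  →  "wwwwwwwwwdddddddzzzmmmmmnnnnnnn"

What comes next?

The n-th term is 3n w's then 2n+1 d's then n z's then 2n-1 m's then 3n-2 n's (n = 1, 2, …).
At n = 4 the blocks have lengths 12, 9, 4, 7, 10.

wwwwwwwwwwwwdddddddddzzzzmmmmmmmnnnnnnnnnn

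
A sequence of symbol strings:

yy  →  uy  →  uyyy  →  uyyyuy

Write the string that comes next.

uyyyuyuyyy

Each term (from the third on) is the previous term followed by the one before it: term 3 = uy·yy = uyyy.
The next term joins uyyyuy and uyyy.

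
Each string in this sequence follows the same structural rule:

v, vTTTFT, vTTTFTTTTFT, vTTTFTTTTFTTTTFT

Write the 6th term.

vTTTFTTTTFTTTTFTTTTFTTTTFT

The strings grow by a fixed suffix TTTFT each time.
From vTTTFTTTTFTTTTFT, 2 further steps: vTTTFTTTTFTTTTFT → vTTTFTTTTFTTTTFTTTTFT → (answer).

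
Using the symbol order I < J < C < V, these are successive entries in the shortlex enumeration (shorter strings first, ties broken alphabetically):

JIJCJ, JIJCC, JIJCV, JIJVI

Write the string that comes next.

Treat JIJVI as a base-4 numeral over the given alphabet and add one, carrying through any trailing V's.

JIJVJ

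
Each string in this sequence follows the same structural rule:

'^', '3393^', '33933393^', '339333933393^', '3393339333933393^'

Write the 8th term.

Each term is the previous one with 3393 prepended.
From 3393339333933393^, 3 further steps: 3393339333933393^ → 33933393339333933393^ → 339333933393339333933393^ → (answer).

3393339333933393339333933393^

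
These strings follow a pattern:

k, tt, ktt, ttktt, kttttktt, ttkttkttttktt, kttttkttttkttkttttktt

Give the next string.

ttkttkttttkttkttttkttttkttkttttktt

Each term (from the third on) is the two preceding terms concatenated in order: term 3 = k·tt = ktt.
Continuing: ttkttkttttktt · kttttkttttkttkttttktt gives term 8.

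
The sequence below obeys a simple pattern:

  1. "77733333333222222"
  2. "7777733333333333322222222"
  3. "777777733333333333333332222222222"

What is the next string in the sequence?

77777777733333333333333333333222222222222

Term n consists of 2n-1 7's, followed by 4n 3's, followed by 2n+2 2's, where the shown terms are n = 2, 3, 4.
Setting n = 5 gives 9, 20, 12 characters in each block.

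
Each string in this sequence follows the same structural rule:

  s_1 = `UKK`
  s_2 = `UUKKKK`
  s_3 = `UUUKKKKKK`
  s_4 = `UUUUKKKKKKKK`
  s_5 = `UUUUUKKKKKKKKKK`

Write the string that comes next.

UUUUUUKKKKKKKKKKKK

Each string has the form U^{n} K^{2n} (n = 1, 2, …).
At n = 6 the blocks have lengths 6, 12.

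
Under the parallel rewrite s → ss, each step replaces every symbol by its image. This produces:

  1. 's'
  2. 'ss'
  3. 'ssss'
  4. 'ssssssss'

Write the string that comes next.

ssssssssssssssss

Rewriting each symbol of ssssssss: s→ss, s→ss, s→ss, s→ss, s→ss, s→ss, s→ss, s→ss, which concatenates to ss ss ss ss ss ss ss ss.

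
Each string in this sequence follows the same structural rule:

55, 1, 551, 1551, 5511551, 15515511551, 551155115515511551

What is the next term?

15515511551551155115515511551

From term 3 onward, concatenate the second-to-last term with the last: 55·1 = 551, 1·551 = 1551, …
Continuing: 15515511551 · 551155115515511551 gives term 8.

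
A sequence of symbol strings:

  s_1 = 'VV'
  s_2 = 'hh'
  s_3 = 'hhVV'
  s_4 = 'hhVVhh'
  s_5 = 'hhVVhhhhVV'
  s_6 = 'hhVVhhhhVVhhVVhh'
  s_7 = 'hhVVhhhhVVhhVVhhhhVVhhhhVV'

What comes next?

hhVVhhhhVVhhVVhhhhVVhhhhVVhhVVhhhhVVhhVVhh

Each term (from the third on) is the previous term followed by the one before it: term 3 = hh·VV = hhVV.
Continuing: hhVVhhhhVVhhVVhhhhVVhhhhVV · hhVVhhhhVVhhVVhh gives term 8.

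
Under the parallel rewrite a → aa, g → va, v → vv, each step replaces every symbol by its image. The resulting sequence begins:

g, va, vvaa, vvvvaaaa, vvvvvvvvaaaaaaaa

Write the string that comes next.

Rewriting the 16 symbols of vvvvvvvvaaaaaaaa one by one yields vv vv vv vv vv vv vv vv aa aa aa aa aa aa aa aa; concatenated:

vvvvvvvvvvvvvvvvaaaaaaaaaaaaaaaa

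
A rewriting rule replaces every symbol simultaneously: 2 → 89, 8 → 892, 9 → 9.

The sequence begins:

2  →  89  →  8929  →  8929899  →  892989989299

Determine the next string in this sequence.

89298998929989298999

Rewriting each symbol of 892989989299: 8→892, 9→9, 2→89, 9→9, 8→892, 9→9, 9→9, 8→892, 9→9, 2→89, 9→9, 9→9, which concatenates to 892 9 89 9 892 9 9 892 9 89 9 9.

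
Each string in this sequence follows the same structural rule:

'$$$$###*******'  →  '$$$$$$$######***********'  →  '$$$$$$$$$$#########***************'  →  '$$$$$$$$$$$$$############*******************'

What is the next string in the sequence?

$$$$$$$$$$$$$$$$###############***********************

The n-th term is 3n+1 $'s then 3n #'s then 4n+3 *'s (n = 1, 2, …).
For the next term, n = 5, so the run lengths are 16, 15, 23.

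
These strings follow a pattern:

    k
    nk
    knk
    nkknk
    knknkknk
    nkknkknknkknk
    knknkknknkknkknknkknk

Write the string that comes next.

This is a Fibonacci-style word recurrence s(k) = s(k−2)·s(k−1): e.g. k·nk = knk.
Continuing: nkknkknknkknk · knknkknknkknkknknkknk gives term 8.

nkknkknknkknkknknkknknkknkknknkknk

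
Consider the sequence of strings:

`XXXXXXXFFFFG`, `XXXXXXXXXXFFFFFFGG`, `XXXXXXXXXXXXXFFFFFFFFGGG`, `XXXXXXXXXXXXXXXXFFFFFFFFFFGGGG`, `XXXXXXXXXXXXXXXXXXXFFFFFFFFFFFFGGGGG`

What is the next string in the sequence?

Reading off run lengths: X runs 7, 10, 13, 16, 19; F runs 4, 6, 8, 10, 12; G runs 1, 2, 3, 4, 5 — each is linear in n, where the shown terms are n = 2, 3, 4, 5, 6.
For the next term, n = 7, so the run lengths are 22, 14, 6.

XXXXXXXXXXXXXXXXXXXXXXFFFFFFFFFFFFFFGGGGGG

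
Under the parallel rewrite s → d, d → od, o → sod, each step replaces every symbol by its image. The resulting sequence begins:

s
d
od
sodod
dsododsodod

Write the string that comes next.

Apply φ to dsododsodod symbol by symbol: d→od, s→d, o→sod, d→od, o→sod, d→od, s→d, o→sod, d→od, o→sod, d→od; joined: od d sod od sod od d sod od sod od.

oddsododsododdsododsodod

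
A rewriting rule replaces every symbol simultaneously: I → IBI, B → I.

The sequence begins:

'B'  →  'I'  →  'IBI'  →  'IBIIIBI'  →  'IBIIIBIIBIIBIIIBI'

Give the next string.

IBIIIBIIBIIBIIIBIIBIIIBIIBIIIBIIBIIBIIIBI

Replace each of the 17 characters of IBIIIBIIBIIBIIIBI in place — IBI I IBI IBI IBI I IBI IBI I IBI IBI I IBI IBI IBI I IBI — and concatenate.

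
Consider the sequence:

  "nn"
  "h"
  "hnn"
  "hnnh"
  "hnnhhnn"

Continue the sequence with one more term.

From term 3 onward, concatenate the last term with the second-to-last: h·nn = hnn, hnn·h = hnnh, …
So term 6 is hnnhhnn·hnnh.

hnnhhnnhnnh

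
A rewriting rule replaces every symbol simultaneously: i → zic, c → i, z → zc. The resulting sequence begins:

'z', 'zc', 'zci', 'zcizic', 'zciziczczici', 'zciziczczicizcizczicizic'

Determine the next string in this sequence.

zciziczczicizcizcziciziczciziczcizcziciziczczici

φ(zciziczczicizcizczicizic) expands symbol-by-symbol to zc i zic zc zic i zc i zc zic i zic zc i zic zc i zc zic i zic zc zic i; joining the 24 pieces gives the next term.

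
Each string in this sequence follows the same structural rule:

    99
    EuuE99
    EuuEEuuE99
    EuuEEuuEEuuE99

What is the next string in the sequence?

The strings grow by a fixed prefix EuuE each time.
One more step from EuuEEuuEEuuE99 gives the answer.

EuuEEuuEEuuEEuuE99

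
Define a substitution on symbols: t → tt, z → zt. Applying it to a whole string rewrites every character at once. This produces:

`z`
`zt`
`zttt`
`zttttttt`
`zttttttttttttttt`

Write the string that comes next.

zttttttttttttttttttttttttttttttt

φ(zttttttttttttttt) expands symbol-by-symbol to zt tt tt tt tt tt tt tt tt tt tt tt tt tt tt tt; joining the 16 pieces gives the next term.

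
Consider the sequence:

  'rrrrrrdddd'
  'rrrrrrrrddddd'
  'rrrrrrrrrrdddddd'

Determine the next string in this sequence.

rrrrrrrrrrrrddddddd

Reading off run lengths: r runs 6, 8, 10; d runs 4, 5, 6 — each is linear in n, where the shown terms are n = 3, 4, 5.
At n = 6 the blocks have lengths 12, 7.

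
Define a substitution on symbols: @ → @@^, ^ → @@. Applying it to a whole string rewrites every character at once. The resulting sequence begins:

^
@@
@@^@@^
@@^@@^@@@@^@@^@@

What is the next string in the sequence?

Replace each of the 16 characters of @@^@@^@@@@^@@^@@ in place — @@^ @@^ @@ @@^ @@^ @@ @@^ @@^ @@^ @@^ @@ @@^ @@^ @@ @@^ @@^ — and concatenate.

@@^@@^@@@@^@@^@@@@^@@^@@^@@^@@@@^@@^@@@@^@@^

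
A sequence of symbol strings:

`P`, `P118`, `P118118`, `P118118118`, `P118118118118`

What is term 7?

P118118118118118118

Each term is the previous one with 118 appended.
From P118118118118, 2 further steps: P118118118118 → P118118118118118 → (answer).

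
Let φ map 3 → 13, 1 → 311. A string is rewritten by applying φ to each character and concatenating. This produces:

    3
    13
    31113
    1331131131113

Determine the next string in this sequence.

Applying the rule to each of the 13 symbols of 1331131131113 gives the pieces 311 13 13 311 311 13 311 311 13 311 311 311 13, which concatenate to the answer.

3111313311311133113111331131131113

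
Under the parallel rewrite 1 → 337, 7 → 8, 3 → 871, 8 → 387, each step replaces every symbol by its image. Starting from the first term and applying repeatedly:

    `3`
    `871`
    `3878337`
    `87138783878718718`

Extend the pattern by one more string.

38783378713878387871387838783373878337387

φ(87138783878718718) expands symbol-by-symbol to 387 8 337 871 387 8 387 871 387 8 387 8 337 387 8 337 387; joining the 17 pieces gives the next term.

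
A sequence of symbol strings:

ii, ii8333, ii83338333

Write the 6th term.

Every step adds 8333 to the end: s(k+1) = s(k)·8333.
From ii83338333, 3 further steps: ii83338333 → ii833383338333 → ii8333833383338333 → (answer).

ii83338333833383338333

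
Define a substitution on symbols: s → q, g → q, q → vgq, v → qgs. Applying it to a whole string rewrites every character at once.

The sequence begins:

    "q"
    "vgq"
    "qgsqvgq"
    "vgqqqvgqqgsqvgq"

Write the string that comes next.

Rewriting the 15 symbols of vgqqqvgqqgsqvgq one by one yields qgs q vgq vgq vgq qgs q vgq vgq q q vgq qgs q vgq; concatenated:

qgsqvgqvgqvgqqgsqvgqvgqqqvgqqgsqvgq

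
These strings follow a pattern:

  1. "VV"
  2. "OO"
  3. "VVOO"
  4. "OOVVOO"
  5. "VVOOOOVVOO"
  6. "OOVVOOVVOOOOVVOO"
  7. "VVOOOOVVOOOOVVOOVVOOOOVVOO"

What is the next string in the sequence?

OOVVOOVVOOOOVVOOVVOOOOVVOOOOVVOOVVOOOOVVOO

From term 3 onward, concatenate the second-to-last term with the last: VV·OO = VVOO, OO·VVOO = OOVVOO, …
So term 8 is OOVVOOVVOOOOVVOO·VVOOOOVVOOOOVVOOVVOOOOVVOO.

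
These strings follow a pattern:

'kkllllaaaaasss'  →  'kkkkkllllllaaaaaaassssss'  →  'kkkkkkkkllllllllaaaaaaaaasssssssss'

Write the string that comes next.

kkkkkkkkkkkllllllllllaaaaaaaaaaassssssssssss

Each string has the form k^{3n-1} l^{2n+2} a^{2n+3} s^{3n} (n = 1, 2, …).
At n = 4 the blocks have lengths 11, 10, 11, 12.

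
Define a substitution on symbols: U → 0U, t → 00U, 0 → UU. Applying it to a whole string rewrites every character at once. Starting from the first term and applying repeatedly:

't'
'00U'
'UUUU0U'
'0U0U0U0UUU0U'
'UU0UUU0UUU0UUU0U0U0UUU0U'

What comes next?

Applying the rule to each of the 24 symbols of UU0UUU0UUU0UUU0U0U0UUU0U gives the pieces 0U 0U UU 0U 0U 0U UU 0U 0U 0U UU 0U 0U 0U UU 0U UU 0U UU 0U 0U 0U UU 0U, which concatenate to the answer.

0U0UUU0U0U0UUU0U0U0UUU0U0U0UUU0UUU0UUU0U0U0UUU0U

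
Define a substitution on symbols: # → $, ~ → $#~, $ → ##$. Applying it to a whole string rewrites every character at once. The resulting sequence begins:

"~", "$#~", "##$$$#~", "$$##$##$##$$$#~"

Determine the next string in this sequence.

Rewriting the 15 symbols of $$##$##$##$$$#~ one by one yields ##$ ##$ $ $ ##$ $ $ ##$ $ $ ##$ ##$ ##$ $ $#~; concatenated:

##$##$$$##$$$##$$$##$##$##$$$#~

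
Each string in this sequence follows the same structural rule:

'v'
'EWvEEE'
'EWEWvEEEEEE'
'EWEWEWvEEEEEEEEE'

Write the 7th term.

s(k+1) = EW·s(k)·EEE, so each term gains EW as a prefix and EEE as a suffix.
From EWEWEWvEEEEEEEEE, 3 further steps: EWEWEWvEEEEEEEEE → EWEWEWEWvEEEEEEEEEEEE → EWEWEWEWEWvEEEEEEEEEEEEEEE → (answer).

EWEWEWEWEWEWvEEEEEEEEEEEEEEEEEE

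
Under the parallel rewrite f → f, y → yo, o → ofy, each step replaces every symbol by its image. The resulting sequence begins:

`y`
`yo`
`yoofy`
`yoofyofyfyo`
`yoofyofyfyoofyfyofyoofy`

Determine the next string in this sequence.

Rewriting the 23 symbols of yoofyofyfyoofyfyofyoofy one by one yields yo ofy ofy f yo ofy f yo f yo ofy ofy f yo f yo ofy f yo ofy ofy f yo; concatenated:

yoofyofyfyoofyfyofyoofyofyfyofyoofyfyoofyofyfyo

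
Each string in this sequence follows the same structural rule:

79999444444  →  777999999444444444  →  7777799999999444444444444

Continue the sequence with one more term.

77777779999999999444444444444444

Term n consists of 2n-1 7's, followed by 2n+2 9's, followed by 3n+3 4's (n = 1, 2, …).
At n = 4 the blocks have lengths 7, 10, 15.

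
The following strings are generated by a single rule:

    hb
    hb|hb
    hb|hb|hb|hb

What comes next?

s(k+1) = s(k)·|·s(k) — each term doubles the last with '|' between the halves.
So the next term is two copies of hb|hb|hb|hb with '|' between the halves.

hb|hb|hb|hb|hb|hb|hb|hb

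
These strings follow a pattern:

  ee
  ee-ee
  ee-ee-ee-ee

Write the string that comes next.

s(k+1) = s(k)·-·s(k) — each term doubles the last with '-' between the halves.
So the next term is two copies of ee-ee-ee-ee with '-' between the halves.

ee-ee-ee-ee-ee-ee-ee-ee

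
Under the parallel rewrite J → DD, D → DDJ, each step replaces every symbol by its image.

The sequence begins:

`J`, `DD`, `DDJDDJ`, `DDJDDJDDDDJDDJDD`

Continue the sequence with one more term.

Applying the rule to each of the 16 symbols of DDJDDJDDDDJDDJDD gives the pieces DDJ DDJ DD DDJ DDJ DD DDJ DDJ DDJ DDJ DD DDJ DDJ DD DDJ DDJ, which concatenate to the answer.

DDJDDJDDDDJDDJDDDDJDDJDDJDDJDDDDJDDJDDDDJDDJ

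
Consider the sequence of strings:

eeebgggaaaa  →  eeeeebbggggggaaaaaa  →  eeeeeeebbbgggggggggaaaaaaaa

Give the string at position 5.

The n-th term is 2n+1 e's then n b's then 3n g's then 2n+2 a's (n = 1, 2, …).
Setting n = 5 gives 11, 5, 15, 12 characters in each block.

eeeeeeeeeeebbbbbgggggggggggggggaaaaaaaaaaaa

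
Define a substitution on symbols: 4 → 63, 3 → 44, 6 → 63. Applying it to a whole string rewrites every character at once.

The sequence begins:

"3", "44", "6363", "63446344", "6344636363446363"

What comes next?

Rewriting the 16 symbols of 6344636363446363 one by one yields 63 44 63 63 63 44 63 44 63 44 63 63 63 44 63 44; concatenated:

63446363634463446344636363446344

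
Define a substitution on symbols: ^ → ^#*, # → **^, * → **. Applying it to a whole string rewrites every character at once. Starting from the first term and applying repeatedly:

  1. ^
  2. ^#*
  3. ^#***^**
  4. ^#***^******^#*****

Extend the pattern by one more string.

^#***^******^#*************^#***^**********

Replace each of the 19 characters of ^#***^******^#***** in place — ^#* **^ ** ** ** ^#* ** ** ** ** ** ** ^#* **^ ** ** ** ** ** — and concatenate.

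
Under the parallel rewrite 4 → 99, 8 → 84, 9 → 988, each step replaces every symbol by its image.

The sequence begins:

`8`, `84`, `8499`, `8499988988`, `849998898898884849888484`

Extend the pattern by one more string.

Rewriting the 24 symbols of 849998898898884849888484 one by one yields 84 99 988 988 988 84 84 988 84 84 988 84 84 84 99 84 99 988 84 84 84 99 84 99; concatenated:

849998898898884849888484988848484998499988848484998499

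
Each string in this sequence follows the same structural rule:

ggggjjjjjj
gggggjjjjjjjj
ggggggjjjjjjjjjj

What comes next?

gggggggjjjjjjjjjjjj

Each string has the form g^{n+1} j^{2n}, where the shown terms are n = 3, 4, 5.
At n = 6 the blocks have lengths 7, 12.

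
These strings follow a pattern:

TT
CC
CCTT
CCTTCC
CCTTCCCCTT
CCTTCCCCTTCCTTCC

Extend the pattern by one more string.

CCTTCCCCTTCCTTCCCCTTCCCCTT

From term 3 onward, concatenate the last term with the second-to-last: CC·TT = CCTT, CCTT·CC = CCTTCC, …
The next term joins CCTTCCCCTTCCTTCC and CCTTCCCCTT.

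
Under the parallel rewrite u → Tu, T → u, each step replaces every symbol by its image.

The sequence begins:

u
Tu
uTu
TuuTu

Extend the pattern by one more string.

Apply φ to TuuTu symbol by symbol: T→u, u→Tu, u→Tu, T→u, u→Tu; joined: u Tu Tu u Tu.

uTuTuuTu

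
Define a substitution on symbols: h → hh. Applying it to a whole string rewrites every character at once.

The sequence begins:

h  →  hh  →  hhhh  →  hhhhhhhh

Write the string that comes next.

hhhhhhhhhhhhhhhh

Rewriting each symbol of hhhhhhhh: h→hh, h→hh, h→hh, h→hh, h→hh, h→hh, h→hh, h→hh, which concatenates to hh hh hh hh hh hh hh hh.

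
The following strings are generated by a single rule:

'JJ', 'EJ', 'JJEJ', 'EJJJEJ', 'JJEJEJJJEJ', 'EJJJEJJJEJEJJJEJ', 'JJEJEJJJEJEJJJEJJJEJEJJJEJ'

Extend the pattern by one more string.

EJJJEJJJEJEJJJEJJJEJEJJJEJEJJJEJJJEJEJJJEJ

This is a Fibonacci-style word recurrence s(k) = s(k−2)·s(k−1): e.g. JJ·EJ = JJEJ.
Continuing: EJJJEJJJEJEJJJEJ · JJEJEJJJEJEJJJEJJJEJEJJJEJ gives term 8.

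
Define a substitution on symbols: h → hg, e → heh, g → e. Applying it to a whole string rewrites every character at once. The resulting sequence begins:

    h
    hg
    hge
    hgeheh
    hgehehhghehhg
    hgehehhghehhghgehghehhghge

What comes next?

hgehehhghehhghgehghehhghgehgehehhgehghehhghgehgeheh

φ(hgehehhghehhghgehghehhghge) expands symbol-by-symbol to hg e heh hg heh hg hg e hg heh hg hg e hg e heh hg e hg heh hg hg e hg e heh; joining the 26 pieces gives the next term.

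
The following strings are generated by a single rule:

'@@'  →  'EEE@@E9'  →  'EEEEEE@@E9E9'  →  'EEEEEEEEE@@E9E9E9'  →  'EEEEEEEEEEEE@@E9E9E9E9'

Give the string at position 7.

EEEEEEEEEEEEEEEEEE@@E9E9E9E9E9E9

Every step adds EEE to the front and E9 to the end of the previous string.
From EEEEEEEEEEEE@@E9E9E9E9, 2 further steps: EEEEEEEEEEEE@@E9E9E9E9 → EEEEEEEEEEEEEEE@@E9E9E9E9E9 → (answer).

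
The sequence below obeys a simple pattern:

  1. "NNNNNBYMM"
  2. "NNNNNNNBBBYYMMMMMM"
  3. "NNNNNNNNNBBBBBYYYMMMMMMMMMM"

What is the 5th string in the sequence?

NNNNNNNNNNNNNBBBBBBBBBYYYYYMMMMMMMMMMMMMMMMMM

Reading off run lengths: N runs 5, 7, 9; B runs 1, 3, 5; Y runs 1, 2, 3; M runs 2, 6, 10 — each is linear in n (n = 1, 2, …).
At n = 5 the blocks have lengths 13, 9, 5, 18.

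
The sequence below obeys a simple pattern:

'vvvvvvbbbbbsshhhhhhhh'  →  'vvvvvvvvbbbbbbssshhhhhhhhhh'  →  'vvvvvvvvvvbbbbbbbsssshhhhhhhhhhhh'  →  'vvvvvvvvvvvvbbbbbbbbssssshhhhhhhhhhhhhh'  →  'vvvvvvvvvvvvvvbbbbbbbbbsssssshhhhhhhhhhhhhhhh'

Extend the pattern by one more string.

vvvvvvvvvvvvvvvvbbbbbbbbbbssssssshhhhhhhhhhhhhhhhhh

Reading off run lengths: v runs 6, 8, 10, 12, 14; b runs 5, 6, 7, 8, 9; s runs 2, 3, 4, 5, 6; h runs 8, 10, 12, 14, 16 — each is linear in n, where the shown terms are n = 3, 4, 5, 6, 7.
For the next term, n = 8, so the run lengths are 16, 10, 7, 18.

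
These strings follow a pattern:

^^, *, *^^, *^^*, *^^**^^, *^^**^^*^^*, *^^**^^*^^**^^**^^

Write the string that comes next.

Each term (from the third on) is the previous term followed by the one before it: term 3 = *·^^ = *^^.
Continuing: *^^**^^*^^**^^**^^ · *^^**^^*^^* gives term 8.

*^^**^^*^^**^^**^^*^^**^^*^^*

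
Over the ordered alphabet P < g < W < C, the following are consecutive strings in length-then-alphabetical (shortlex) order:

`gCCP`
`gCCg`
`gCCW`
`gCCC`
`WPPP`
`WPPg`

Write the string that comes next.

WPPW

Treat WPPg as a base-4 numeral over the given alphabet and add one, carrying through any trailing C's.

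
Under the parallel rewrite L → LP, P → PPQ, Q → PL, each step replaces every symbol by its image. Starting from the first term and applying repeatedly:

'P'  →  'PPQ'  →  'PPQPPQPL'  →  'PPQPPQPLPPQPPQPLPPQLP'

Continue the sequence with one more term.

φ(PPQPPQPLPPQPPQPLPPQLP) expands symbol-by-symbol to PPQ PPQ PL PPQ PPQ PL PPQ LP PPQ PPQ PL PPQ PPQ PL PPQ LP PPQ PPQ PL LP PPQ; joining the 21 pieces gives the next term.

PPQPPQPLPPQPPQPLPPQLPPPQPPQPLPPQPPQPLPPQLPPPQPPQPLLPPPQ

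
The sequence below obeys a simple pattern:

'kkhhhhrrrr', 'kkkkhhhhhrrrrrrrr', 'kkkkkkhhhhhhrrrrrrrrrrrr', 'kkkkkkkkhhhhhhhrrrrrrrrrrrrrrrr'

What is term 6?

Reading off run lengths: k runs 2, 4, 6, 8; h runs 4, 5, 6, 7; r runs 4, 8, 12, 16 — each is linear in n (n = 1, 2, …).
For term 6, n = 6, so the run lengths are 12, 9, 24.

kkkkkkkkkkkkhhhhhhhhhrrrrrrrrrrrrrrrrrrrrrrrr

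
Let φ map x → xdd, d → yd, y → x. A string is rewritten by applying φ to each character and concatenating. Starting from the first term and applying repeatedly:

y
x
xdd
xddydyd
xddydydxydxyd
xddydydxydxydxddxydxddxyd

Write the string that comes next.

xddydydxydxydxddxydxddxydxddydydxddxydxddydydxddxyd

φ(xddydydxydxydxddxydxddxyd) expands symbol-by-symbol to xdd yd yd x yd x yd xdd x yd xdd x yd xdd yd yd xdd x yd xdd yd yd xdd x yd; joining the 25 pieces gives the next term.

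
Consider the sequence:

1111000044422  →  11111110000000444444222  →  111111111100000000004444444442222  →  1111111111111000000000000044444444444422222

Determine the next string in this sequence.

11111111111111110000000000000000444444444444444222222

Each string has the form 1^{3n+1} 0^{3n+1} 4^{3n} 2^{n+1} (n = 1, 2, …).
For the next term, n = 5, so the run lengths are 16, 16, 15, 6.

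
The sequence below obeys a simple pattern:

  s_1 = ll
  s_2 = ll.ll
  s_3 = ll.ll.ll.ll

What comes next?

s(k+1) = s(k)·.·s(k) — each term doubles the last with '.' between the halves.
One more doubling of ll.ll.ll.ll gives the answer.

ll.ll.ll.ll.ll.ll.ll.ll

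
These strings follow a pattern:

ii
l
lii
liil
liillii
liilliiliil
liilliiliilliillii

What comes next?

liilliiliilliilliiliilliiliil

From term 3 onward, concatenate the last term with the second-to-last: l·ii = lii, lii·l = liil, …
Continuing: liilliiliilliillii · liilliiliil gives term 8.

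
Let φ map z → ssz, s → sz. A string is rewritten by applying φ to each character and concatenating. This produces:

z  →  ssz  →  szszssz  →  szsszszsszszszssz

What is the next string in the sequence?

szsszszszsszszsszszszsszszsszszsszszszssz

Replace each of the 17 characters of szsszszsszszszssz in place — sz ssz sz sz ssz sz ssz sz sz ssz sz ssz sz ssz sz sz ssz — and concatenate.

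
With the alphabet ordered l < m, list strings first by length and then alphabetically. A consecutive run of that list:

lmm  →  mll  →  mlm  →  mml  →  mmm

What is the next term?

llll

mmm is the last string of length 3, so the next is the first of length 4: l repeated 4 times.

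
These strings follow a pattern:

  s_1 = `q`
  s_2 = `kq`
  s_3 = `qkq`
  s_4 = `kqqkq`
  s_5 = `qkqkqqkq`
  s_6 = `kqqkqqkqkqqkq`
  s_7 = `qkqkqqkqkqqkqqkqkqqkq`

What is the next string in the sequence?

This is a Fibonacci-style word recurrence s(k) = s(k−2)·s(k−1): e.g. q·kq = qkq.
The next term joins kqqkqqkqkqqkq and qkqkqqkqkqqkqqkqkqqkq.

kqqkqqkqkqqkqqkqkqqkqkqqkqqkqkqqkq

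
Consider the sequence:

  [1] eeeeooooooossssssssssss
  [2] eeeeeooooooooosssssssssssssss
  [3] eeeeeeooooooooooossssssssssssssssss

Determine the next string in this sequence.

eeeeeeeooooooooooooosssssssssssssssssssss

Term n consists of n+1 e's, followed by 2n+1 o's, followed by 3n+3 s's, where the shown terms are n = 3, 4, 5.
At n = 6 the blocks have lengths 7, 13, 21.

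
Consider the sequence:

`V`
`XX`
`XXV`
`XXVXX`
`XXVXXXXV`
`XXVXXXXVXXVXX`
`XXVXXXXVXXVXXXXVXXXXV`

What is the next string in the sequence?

XXVXXXXVXXVXXXXVXXXXVXXVXXXXVXXVXX

This is a Fibonacci-style word recurrence s(k) = s(k−1)·s(k−2): e.g. XX·V = XXV.
Continuing: XXVXXXXVXXVXXXXVXXXXV · XXVXXXXVXXVXX gives term 8.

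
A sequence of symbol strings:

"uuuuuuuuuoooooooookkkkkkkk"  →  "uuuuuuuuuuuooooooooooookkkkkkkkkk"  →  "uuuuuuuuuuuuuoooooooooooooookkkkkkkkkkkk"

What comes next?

Reading off run lengths: u runs 9, 11, 13; o runs 9, 12, 15; k runs 8, 10, 12 — each is linear in n, where the shown terms are n = 3, 4, 5.
Setting n = 6 gives 15, 18, 14 characters in each block.

uuuuuuuuuuuuuuuooooooooooooooooookkkkkkkkkkkkkk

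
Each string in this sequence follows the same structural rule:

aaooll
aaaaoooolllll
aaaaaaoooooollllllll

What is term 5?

Each string has the form a^{2n} o^{2n} l^{3n-1} (n = 1, 2, …).
Setting n = 5 gives 10, 10, 14 characters in each block.

aaaaaaaaaaoooooooooollllllllllllll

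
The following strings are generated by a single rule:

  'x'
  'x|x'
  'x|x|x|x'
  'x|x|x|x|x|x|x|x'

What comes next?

s(k+1) = s(k)·|·s(k) — each term doubles the last with '|' between the halves.
Doubling x|x|x|x|x|x|x|x with '|' between the halves:

x|x|x|x|x|x|x|x|x|x|x|x|x|x|x|x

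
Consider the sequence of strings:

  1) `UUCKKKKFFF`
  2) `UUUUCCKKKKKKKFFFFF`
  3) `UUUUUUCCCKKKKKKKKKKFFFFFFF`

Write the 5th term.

UUUUUUUUUUCCCCCKKKKKKKKKKKKKKKKFFFFFFFFFFF

Term n consists of 2n U's, followed by n C's, followed by 3n+1 K's, followed by 2n+1 F's (n = 1, 2, …).
For term 5, n = 5, so the run lengths are 10, 5, 16, 11.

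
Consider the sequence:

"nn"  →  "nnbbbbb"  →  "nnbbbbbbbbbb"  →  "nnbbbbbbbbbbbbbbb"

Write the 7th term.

nnbbbbbbbbbbbbbbbbbbbbbbbbbbbbbb

Every step adds bbbbb to the end: s(k+1) = s(k)·bbbbb.
From nnbbbbbbbbbbbbbbb, 3 further steps: nnbbbbbbbbbbbbbbb → nnbbbbbbbbbbbbbbbbbbbb → nnbbbbbbbbbbbbbbbbbbbbbbbbb → (answer).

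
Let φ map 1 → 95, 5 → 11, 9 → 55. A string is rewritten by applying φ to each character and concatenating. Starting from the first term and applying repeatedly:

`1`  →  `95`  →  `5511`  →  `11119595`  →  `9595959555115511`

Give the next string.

Rewriting the 16 symbols of 9595959555115511 one by one yields 55 11 55 11 55 11 55 11 11 11 95 95 11 11 95 95; concatenated:

55115511551155111111959511119595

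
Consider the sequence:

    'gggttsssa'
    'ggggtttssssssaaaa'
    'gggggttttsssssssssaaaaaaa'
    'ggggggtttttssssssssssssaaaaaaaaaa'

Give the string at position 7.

Term n consists of n+2 g's, followed by n+1 t's, followed by 3n s's, followed by 3n-2 a's (n = 1, 2, …).
At n = 7 the blocks have lengths 9, 8, 21, 19.

gggggggggttttttttsssssssssssssssssssssaaaaaaaaaaaaaaaaaaa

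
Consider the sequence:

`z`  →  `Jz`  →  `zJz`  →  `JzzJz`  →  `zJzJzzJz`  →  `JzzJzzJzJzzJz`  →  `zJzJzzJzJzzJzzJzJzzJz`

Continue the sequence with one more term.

JzzJzzJzJzzJzzJzJzzJzJzzJzzJzJzzJz

Each term (from the third on) is the two preceding terms concatenated in order: term 3 = z·Jz = zJz.
Continuing: JzzJzzJzJzzJz · zJzJzzJzJzzJzzJzJzzJz gives term 8.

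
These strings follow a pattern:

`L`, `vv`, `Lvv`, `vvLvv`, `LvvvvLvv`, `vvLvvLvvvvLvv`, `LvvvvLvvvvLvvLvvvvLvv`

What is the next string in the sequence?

vvLvvLvvvvLvvLvvvvLvvvvLvvLvvvvLvv

Each term (from the third on) is the two preceding terms concatenated in order: term 3 = L·vv = Lvv.
So term 8 is vvLvvLvvvvLvv·LvvvvLvvvvLvvLvvvvLvv.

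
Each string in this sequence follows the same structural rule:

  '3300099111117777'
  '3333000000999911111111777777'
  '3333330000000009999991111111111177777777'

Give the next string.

3333333300000000000099999999111111111111117777777777

Reading off run lengths: 3 runs 2, 4, 6; 0 runs 3, 6, 9; 9 runs 2, 4, 6; 1 runs 5, 8, 11; 7 runs 4, 6, 8 — each is linear in n (n = 1, 2, …).
For the next term, n = 4, so the run lengths are 8, 12, 8, 14, 10.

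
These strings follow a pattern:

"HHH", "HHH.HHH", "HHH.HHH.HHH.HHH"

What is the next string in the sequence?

s(k+1) = s(k)·.·s(k) — each term doubles the last with '.' between the halves.
Doubling HHH.HHH.HHH.HHH with '.' between the halves:

HHH.HHH.HHH.HHH.HHH.HHH.HHH.HHH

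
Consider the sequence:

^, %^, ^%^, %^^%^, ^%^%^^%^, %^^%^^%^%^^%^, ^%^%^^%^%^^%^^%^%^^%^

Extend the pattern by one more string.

%^^%^^%^%^^%^^%^%^^%^%^^%^^%^%^^%^

From term 3 onward, concatenate the second-to-last term with the last: ^·%^ = ^%^, %^·^%^ = %^^%^, …
The next term joins %^^%^^%^%^^%^ and ^%^%^^%^%^^%^^%^%^^%^.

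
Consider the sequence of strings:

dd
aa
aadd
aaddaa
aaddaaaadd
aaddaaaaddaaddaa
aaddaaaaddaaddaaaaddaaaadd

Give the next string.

aaddaaaaddaaddaaaaddaaaaddaaddaaaaddaaddaa

From term 3 onward, concatenate the last term with the second-to-last: aa·dd = aadd, aadd·aa = aaddaa, …
So term 8 is aaddaaaaddaaddaaaaddaaaadd·aaddaaaaddaaddaa.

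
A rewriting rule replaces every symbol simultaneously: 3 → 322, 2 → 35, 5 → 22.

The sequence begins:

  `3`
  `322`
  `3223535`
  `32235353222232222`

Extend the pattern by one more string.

322353532222322223223535353532235353535

φ(32235353222232222) expands symbol-by-symbol to 322 35 35 322 22 322 22 322 35 35 35 35 322 35 35 35 35; joining the 17 pieces gives the next term.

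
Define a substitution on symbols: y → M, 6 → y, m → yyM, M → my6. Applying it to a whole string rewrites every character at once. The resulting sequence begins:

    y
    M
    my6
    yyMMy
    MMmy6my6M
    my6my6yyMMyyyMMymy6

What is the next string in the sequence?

yyMMyyyMMyMMmy6my6MMMmy6my6MyyMMy

Replace each of the 19 characters of my6my6yyMMyyyMMymy6 in place — yyM M y yyM M y M M my6 my6 M M M my6 my6 M yyM M y — and concatenate.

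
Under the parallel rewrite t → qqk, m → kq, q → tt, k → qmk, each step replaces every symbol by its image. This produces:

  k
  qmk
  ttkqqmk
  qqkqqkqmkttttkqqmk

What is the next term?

φ(qqkqqkqmkttttkqqmk) expands symbol-by-symbol to tt tt qmk tt tt qmk tt kq qmk qqk qqk qqk qqk qmk tt tt kq qmk; joining the 18 pieces gives the next term.

ttttqmkttttqmkttkqqmkqqkqqkqqkqqkqmkttttkqqmk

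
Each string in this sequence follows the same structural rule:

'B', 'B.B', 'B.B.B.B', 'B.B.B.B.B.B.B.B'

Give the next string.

B.B.B.B.B.B.B.B.B.B.B.B.B.B.B.B

Every step duplicates the string with '.' between the halves.
One more doubling of B.B.B.B.B.B.B.B gives the answer.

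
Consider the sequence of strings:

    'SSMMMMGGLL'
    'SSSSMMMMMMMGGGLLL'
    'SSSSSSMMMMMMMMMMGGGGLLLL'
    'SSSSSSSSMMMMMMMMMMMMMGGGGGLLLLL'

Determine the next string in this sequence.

Term n consists of 2n S's, followed by 3n+1 M's, followed by n+1 G's, followed by n+1 L's (n = 1, 2, …).
Setting n = 5 gives 10, 16, 6, 6 characters in each block.

SSSSSSSSSSMMMMMMMMMMMMMMMMGGGGGGLLLLLL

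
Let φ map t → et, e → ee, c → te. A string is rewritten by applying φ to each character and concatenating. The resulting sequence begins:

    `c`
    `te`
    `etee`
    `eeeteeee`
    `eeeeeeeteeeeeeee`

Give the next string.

eeeeeeeeeeeeeeeteeeeeeeeeeeeeeee

φ(eeeeeeeteeeeeeee) expands symbol-by-symbol to ee ee ee ee ee ee ee et ee ee ee ee ee ee ee ee; joining the 16 pieces gives the next term.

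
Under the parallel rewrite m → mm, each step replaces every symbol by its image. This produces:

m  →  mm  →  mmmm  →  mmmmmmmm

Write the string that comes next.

mmmmmmmmmmmmmmmm

Expanding mmmmmmmm: m→mm, m→mm, m→mm, m→mm, m→mm, m→mm, m→mm, m→mm. Concatenated: mm mm mm mm mm mm mm mm.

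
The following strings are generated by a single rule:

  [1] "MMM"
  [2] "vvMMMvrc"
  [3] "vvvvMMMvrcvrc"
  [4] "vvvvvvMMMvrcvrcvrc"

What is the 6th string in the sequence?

Every step adds vv to the front and vrc to the end of the previous string.
From vvvvvvMMMvrcvrcvrc, 2 further steps: vvvvvvMMMvrcvrcvrc → vvvvvvvvMMMvrcvrcvrcvrc → (answer).

vvvvvvvvvvMMMvrcvrcvrcvrcvrc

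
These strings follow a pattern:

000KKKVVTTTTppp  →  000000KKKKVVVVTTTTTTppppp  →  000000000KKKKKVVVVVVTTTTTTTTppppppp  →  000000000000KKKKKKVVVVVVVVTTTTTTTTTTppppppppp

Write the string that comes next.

000000000000000KKKKKKKVVVVVVVVVVTTTTTTTTTTTTppppppppppp

Each string has the form 0^{3n} K^{n+2} V^{2n} T^{2n+2} p^{2n+1} (n = 1, 2, …).
At n = 5 the blocks have lengths 15, 7, 10, 12, 11.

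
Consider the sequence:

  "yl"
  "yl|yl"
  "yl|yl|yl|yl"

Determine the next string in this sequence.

s(k+1) = s(k)·|·s(k) — each term doubles the last with '|' between the halves.
Doubling yl|yl|yl|yl with '|' between the halves:

yl|yl|yl|yl|yl|yl|yl|yl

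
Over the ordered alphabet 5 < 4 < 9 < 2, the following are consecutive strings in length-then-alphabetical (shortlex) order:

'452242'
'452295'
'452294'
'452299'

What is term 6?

Continuing the enumeration 2 steps past 452299: 452299 → 452292 → (answer).

452225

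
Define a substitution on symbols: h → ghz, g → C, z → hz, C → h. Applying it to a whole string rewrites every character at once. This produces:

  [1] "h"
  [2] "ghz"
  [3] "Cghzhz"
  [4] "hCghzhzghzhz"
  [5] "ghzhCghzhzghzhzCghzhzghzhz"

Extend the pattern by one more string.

Replace each of the 26 characters of ghzhCghzhzghzhzCghzhzghzhz in place — C ghz hz ghz h C ghz hz ghz hz C ghz hz ghz hz h C ghz hz ghz hz C ghz hz ghz hz — and concatenate.

CghzhzghzhCghzhzghzhzCghzhzghzhzhCghzhzghzhzCghzhzghzhz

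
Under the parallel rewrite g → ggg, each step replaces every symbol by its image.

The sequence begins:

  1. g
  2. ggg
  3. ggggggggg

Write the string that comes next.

ggggggggggggggggggggggggggg

Apply φ to ggggggggg symbol by symbol: g→ggg, g→ggg, g→ggg, g→ggg, g→ggg, g→ggg, g→ggg, g→ggg, g→ggg; joined: ggg ggg ggg ggg ggg ggg ggg ggg ggg.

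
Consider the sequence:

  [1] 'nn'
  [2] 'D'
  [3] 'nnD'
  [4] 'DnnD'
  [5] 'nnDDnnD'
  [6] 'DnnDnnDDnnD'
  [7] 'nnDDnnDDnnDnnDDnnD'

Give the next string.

From term 3 onward, concatenate the second-to-last term with the last: nn·D = nnD, D·nnD = DnnD, …
So term 8 is DnnDnnDDnnD·nnDDnnDDnnDnnDDnnD.

DnnDnnDDnnDnnDDnnDDnnDnnDDnnD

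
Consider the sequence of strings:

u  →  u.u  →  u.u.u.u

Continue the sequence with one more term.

s(k+1) = s(k)·.·s(k) — each term doubles the last with '.' between the halves.
One more doubling of u.u.u.u gives the answer.

u.u.u.u.u.u.u.u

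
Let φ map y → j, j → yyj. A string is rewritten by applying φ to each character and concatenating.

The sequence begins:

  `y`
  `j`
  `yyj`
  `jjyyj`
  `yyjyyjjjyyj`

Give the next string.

Rewriting each symbol of yyjyyjjjyyj: y→j, y→j, j→yyj, y→j, y→j, j→yyj, j→yyj, j→yyj, y→j, y→j, j→yyj, which concatenates to j j yyj j j yyj yyj yyj j j yyj.

jjyyjjjyyjyyjyyjjjyyj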